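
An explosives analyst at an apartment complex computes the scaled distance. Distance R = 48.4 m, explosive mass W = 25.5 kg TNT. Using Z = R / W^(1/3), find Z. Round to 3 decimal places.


Scaled distance calculation:
W^(1/3) = 25.5^(1/3) = 2.943383
Z = R / W^(1/3) = 48.4 / 2.943383
Z = 16.444 m/kg^(1/3)

16.444


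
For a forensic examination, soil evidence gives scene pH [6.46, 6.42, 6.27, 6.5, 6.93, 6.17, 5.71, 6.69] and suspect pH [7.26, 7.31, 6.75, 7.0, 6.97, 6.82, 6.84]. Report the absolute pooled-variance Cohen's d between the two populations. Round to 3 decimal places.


Pooled-variance Cohen's d for soil pH comparison:
Scene mean = 51.15 / 8 = 6.39375
Suspect mean = 48.95 / 7 = 6.992857
Scene sample variance s_s^2 = 0.132084
Suspect sample variance s_c^2 = 0.047457
Pooled variance = ((n_s-1)*s_s^2 + (n_c-1)*s_c^2) / (n_s + n_c - 2) = 0.093025
Pooled SD = sqrt(0.093025) = 0.305
Mean difference = -0.599107
|d| = |-0.599107| / 0.305 = 1.964

1.964


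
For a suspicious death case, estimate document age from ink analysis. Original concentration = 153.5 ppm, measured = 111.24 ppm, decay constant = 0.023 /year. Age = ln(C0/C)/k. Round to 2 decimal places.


Document age estimation:
C0/C = 153.5 / 111.24 = 1.379899
ln(C0/C) = 0.32201
t = 0.32201 / 0.023 = 14.00 years

14.00


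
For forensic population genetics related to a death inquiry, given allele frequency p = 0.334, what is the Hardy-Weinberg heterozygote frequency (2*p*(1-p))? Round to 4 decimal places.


Hardy-Weinberg heterozygote frequency:
q = 1 - p = 1 - 0.334 = 0.666
2pq = 2 * 0.334 * 0.666 = 0.4449

0.4449


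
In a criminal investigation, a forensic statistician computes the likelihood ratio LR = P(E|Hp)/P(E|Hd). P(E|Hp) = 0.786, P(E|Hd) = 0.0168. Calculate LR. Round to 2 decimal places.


Likelihood ratio calculation:
LR = P(E|Hp) / P(E|Hd)
LR = 0.786 / 0.0168
LR = 46.79

46.79


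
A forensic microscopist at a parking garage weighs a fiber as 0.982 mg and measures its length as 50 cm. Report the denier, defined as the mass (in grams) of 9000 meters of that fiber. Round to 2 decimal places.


Denier calculation:
Mass in grams = 0.982 mg / 1000 = 0.000982 g
Length in meters = 50 cm / 100 = 0.5 m
Linear density = mass / length = 0.000982 / 0.5 = 0.001964 g/m
Denier = (g/m) * 9000 = 0.001964 * 9000 = 17.68

17.68


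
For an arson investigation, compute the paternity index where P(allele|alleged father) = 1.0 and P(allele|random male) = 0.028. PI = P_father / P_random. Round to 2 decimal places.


Paternity Index calculation:
PI = P(allele|father) / P(allele|random)
PI = 1.0 / 0.028
PI = 35.71

35.71


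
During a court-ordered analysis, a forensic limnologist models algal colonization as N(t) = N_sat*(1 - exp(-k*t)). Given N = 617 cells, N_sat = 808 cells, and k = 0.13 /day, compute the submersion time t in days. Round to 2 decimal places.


PMSI from diatom colonization curve:
N / N_sat = 617 / 808 = 0.763614
1 - N/N_sat = 0.236386
ln(1 - N/N_sat) = -1.442289
t = -ln(1 - N/N_sat) / k = -(-1.442289) / 0.13 = 11.09 days

11.09


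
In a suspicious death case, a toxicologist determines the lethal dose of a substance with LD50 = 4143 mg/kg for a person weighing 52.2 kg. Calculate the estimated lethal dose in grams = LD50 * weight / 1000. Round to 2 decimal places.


Lethal dose calculation:
Lethal dose = LD50 * body_weight / 1000
= 4143 * 52.2 / 1000
= 216264.6 / 1000
= 216.26 g

216.26


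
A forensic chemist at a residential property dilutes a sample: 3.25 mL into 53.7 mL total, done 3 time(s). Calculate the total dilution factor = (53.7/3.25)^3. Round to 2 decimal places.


Dilution factor calculation:
Single dilution = V_total / V_sample = 53.7 / 3.25 ≈ 16.523077
Number of dilutions = 3
Total DF = (53.7 / 3.25)^3 (full precision, rounded at the end) = 4511.00

4511.00


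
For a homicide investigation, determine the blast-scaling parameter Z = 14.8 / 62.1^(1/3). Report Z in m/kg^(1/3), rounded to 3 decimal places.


Scaled distance calculation:
W^(1/3) = 62.1^(1/3) = 3.960018
Z = R / W^(1/3) = 14.8 / 3.960018
Z = 3.737 m/kg^(1/3)

3.737


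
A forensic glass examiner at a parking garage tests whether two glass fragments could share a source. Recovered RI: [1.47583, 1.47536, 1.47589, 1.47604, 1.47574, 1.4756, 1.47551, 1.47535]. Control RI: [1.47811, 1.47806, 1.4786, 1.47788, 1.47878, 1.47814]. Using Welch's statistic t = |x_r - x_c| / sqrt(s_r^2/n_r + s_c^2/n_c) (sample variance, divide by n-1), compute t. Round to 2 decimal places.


Welch's t-criterion for glass RI comparison:
Recovered mean = sum / n_r = 11.80532 / 8 = 1.475665
Control mean = sum / n_c = 8.86957 / 6 = 1.4782617
Recovered sample variance s_r^2 = 6.35143e-08
Control sample variance s_c^2 = 1.21457e-07
Welch SE (unpooled) = sqrt(s_r^2/n_r + s_c^2/n_c) = sqrt(7.93929e-09 + 2.02428e-08) = sqrt(2.81821e-08) = 0.000167875
|mean_r - mean_c| = 0.00259667
t = 0.00259667 / 0.000167875 = 15.47

15.47


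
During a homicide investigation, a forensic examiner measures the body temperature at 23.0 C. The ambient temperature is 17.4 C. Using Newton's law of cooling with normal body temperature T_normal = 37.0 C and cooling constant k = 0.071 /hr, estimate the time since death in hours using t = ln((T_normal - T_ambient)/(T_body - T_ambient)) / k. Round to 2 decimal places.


Using Newton's law of cooling:
t = ln((T_normal - T_ambient) / (T_body - T_ambient)) / k
T_normal - T_ambient = 19.6
T_body - T_ambient = 5.6
Ratio = 3.5
ln(ratio) = 1.252763
t = 1.252763 / 0.071 = 17.64 hours

17.64


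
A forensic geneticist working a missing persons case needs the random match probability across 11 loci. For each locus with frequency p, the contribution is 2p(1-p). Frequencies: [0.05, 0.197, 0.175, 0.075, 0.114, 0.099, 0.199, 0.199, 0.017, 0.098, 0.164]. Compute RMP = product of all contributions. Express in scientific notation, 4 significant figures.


Computing RMP for 11 loci:
Locus 1: 2 * 0.05 * 0.95 = 0.095
Locus 2: 2 * 0.197 * 0.803 = 0.316382
Locus 3: 2 * 0.175 * 0.825 = 0.28875
Locus 4: 2 * 0.075 * 0.925 = 0.13875
Locus 5: 2 * 0.114 * 0.886 = 0.202008
Locus 6: 2 * 0.099 * 0.901 = 0.178398
Locus 7: 2 * 0.199 * 0.801 = 0.318798
Locus 8: 2 * 0.199 * 0.801 = 0.318798
Locus 9: 2 * 0.017 * 0.983 = 0.033422
Locus 10: 2 * 0.098 * 0.902 = 0.176792
Locus 11: 2 * 0.164 * 0.836 = 0.274208
RMP = 7.146e-09

7.146e-09


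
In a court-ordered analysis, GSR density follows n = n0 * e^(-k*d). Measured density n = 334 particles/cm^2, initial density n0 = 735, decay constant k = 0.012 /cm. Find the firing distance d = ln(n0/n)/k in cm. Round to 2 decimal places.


GSR distance calculation:
n0/n = 735 / 334 = 2.200599
ln(n0/n) = 0.78873
d = 0.78873 / 0.012 = 65.73 cm

65.73


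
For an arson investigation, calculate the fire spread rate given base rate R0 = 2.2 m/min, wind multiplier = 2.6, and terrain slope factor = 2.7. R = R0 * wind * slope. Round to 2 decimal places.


Fire spread rate calculation:
R = R0 * wind_factor * slope_factor
= 2.2 * 2.6 * 2.7
= 5.72 * 2.7
= 15.44 m/min

15.44


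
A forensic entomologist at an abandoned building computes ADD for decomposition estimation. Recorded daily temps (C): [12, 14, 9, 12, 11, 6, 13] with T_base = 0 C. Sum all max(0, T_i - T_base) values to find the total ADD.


Computing ADD day by day:
Day 1: max(0, 12 - 0) = 12
Day 2: max(0, 14 - 0) = 14
Day 3: max(0, 9 - 0) = 9
Day 4: max(0, 12 - 0) = 12
Day 5: max(0, 11 - 0) = 11
Day 6: max(0, 6 - 0) = 6
Day 7: max(0, 13 - 0) = 13
Total ADD = 77

77


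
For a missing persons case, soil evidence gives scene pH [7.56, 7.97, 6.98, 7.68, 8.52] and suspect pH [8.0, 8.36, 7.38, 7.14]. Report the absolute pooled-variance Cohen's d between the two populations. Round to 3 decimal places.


Pooled-variance Cohen's d for soil pH comparison:
Scene mean = 38.71 / 5 = 7.742
Suspect mean = 30.88 / 4 = 7.72
Scene sample variance s_s^2 = 0.31872
Suspect sample variance s_c^2 = 0.313333
Pooled variance = ((n_s-1)*s_s^2 + (n_c-1)*s_c^2) / (n_s + n_c - 2) = 0.316411
Pooled SD = sqrt(0.316411) = 0.562504
Mean difference = 0.022
|d| = |0.022| / 0.562504 = 0.039

0.039


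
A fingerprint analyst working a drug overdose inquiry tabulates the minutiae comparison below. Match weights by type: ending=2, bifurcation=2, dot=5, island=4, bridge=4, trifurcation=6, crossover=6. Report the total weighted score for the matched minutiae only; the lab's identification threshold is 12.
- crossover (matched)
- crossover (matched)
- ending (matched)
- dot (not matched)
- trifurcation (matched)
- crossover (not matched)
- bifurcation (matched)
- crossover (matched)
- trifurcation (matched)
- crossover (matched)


Weighted minutiae match score:
  crossover: matched, +6 (running total 6)
  crossover: matched, +6 (running total 12)
  ending: matched, +2 (running total 14)
  dot: not matched, +0
  trifurcation: matched, +6 (running total 20)
  crossover: not matched, +0
  bifurcation: matched, +2 (running total 22)
  crossover: matched, +6 (running total 28)
  trifurcation: matched, +6 (running total 34)
  crossover: matched, +6 (running total 40)
Total score = 40
Threshold = 12; verdict = identification

40


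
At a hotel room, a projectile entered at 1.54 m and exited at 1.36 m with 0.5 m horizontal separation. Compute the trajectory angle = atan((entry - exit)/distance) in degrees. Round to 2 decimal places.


Bullet trajectory angle:
Height difference = 1.54 - 1.36 = 0.18 m
angle = atan(0.18 / 0.5)
angle = atan(0.36)
angle = 19.80 degrees

19.80


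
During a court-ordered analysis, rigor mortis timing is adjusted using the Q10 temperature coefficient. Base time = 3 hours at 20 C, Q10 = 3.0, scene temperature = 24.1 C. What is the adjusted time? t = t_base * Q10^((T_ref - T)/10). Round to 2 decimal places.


Rigor mortis time adjustment:
Exponent = (T_ref - T_actual) / 10 = (20 - 24.1) / 10 = -0.41
Q10 factor = 3.0^-0.41 = 0.63735
t_adjusted = 3 * 0.63735 = 1.91 hours

1.91


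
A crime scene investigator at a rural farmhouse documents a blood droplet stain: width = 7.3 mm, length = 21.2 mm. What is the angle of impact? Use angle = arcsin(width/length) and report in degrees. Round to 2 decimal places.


Blood spatter impact angle calculation:
width / length = 7.3 / 21.2 = 0.34434
angle = arcsin(0.34434)
angle = 20.14 degrees

20.14


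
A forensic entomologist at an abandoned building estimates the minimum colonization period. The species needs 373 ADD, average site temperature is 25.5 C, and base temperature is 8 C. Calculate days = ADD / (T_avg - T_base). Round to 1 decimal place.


Insect development time:
Effective temperature = avg_temp - T_base = 25.5 - 8 = 17.5 C
Days = ADD / effective_temp = 373 / 17.5 = 21.3 days

21.3


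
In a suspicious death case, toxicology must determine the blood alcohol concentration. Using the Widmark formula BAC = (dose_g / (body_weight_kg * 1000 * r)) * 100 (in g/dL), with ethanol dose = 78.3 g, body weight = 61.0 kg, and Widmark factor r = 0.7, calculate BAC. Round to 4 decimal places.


Applying the Widmark formula:
BAC = (dose_g / (body_wt * 1000 * r)) * 100
Denominator = 61.0 * 1000 * 0.7 = 42700
BAC = (78.3 / 42700) * 100
BAC = 0.1834 g/dL

0.1834


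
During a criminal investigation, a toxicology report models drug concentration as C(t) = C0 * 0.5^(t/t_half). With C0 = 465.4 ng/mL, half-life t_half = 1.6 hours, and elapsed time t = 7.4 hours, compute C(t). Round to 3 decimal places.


Drug concentration decay:
Number of half-lives = t / t_half = 7.4 / 1.6 = 4.625
Decay factor = 0.5^4.625 = 0.04052624
C(t) = 465.4 * 0.04052624 = 18.861 ng/mL

18.861


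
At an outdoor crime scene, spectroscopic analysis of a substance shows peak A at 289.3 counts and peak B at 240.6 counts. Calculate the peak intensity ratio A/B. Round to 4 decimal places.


Spectral peak ratio:
Peak A = 289.3 counts
Peak B = 240.6 counts
Ratio = 289.3 / 240.6 = 1.2024

1.2024


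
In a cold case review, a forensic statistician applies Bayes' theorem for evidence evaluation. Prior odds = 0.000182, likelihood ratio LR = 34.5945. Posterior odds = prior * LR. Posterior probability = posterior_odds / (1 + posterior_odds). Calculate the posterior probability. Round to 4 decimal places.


Bayesian evidence evaluation:
Posterior odds = prior_odds * LR = 0.000182 * 34.5945 = 0.006296199
Posterior probability = posterior_odds / (1 + posterior_odds)
= 0.006296199 / (1 + 0.006296199)
= 0.006296199 / 1.006296199
= 0.0063

0.0063


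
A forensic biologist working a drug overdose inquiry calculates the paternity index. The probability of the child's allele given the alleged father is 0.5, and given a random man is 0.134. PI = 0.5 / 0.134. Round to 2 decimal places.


Paternity Index calculation:
PI = P(allele|father) / P(allele|random)
PI = 0.5 / 0.134
PI = 3.73

3.73


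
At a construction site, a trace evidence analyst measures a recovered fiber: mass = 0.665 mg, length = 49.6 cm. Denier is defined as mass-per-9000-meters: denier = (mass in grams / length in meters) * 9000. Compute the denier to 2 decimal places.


Denier calculation:
Mass in grams = 0.665 mg / 1000 = 0.000665 g
Length in meters = 49.6 cm / 100 = 0.496 m
Linear density = mass / length = 0.000665 / 0.496 = 0.00134073 g/m
Denier = (g/m) * 9000 = 0.00134073 * 9000 = 12.07

12.07


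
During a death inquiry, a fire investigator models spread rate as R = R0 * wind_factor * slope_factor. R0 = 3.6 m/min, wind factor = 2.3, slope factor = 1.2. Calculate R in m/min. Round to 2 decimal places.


Fire spread rate calculation:
R = R0 * wind_factor * slope_factor
= 3.6 * 2.3 * 1.2
= 8.28 * 1.2
= 9.94 m/min

9.94


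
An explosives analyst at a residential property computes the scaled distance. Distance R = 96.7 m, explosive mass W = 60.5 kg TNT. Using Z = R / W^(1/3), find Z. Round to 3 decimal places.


Scaled distance calculation:
W^(1/3) = 60.5^(1/3) = 3.925712
Z = R / W^(1/3) = 96.7 / 3.925712
Z = 24.632 m/kg^(1/3)

24.632


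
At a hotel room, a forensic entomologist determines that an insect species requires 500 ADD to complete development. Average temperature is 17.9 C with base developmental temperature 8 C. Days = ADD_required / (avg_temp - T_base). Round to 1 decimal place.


Insect development time:
Effective temperature = avg_temp - T_base = 17.9 - 8 = 9.9 C
Days = ADD / effective_temp = 500 / 9.9 = 50.5 days

50.5


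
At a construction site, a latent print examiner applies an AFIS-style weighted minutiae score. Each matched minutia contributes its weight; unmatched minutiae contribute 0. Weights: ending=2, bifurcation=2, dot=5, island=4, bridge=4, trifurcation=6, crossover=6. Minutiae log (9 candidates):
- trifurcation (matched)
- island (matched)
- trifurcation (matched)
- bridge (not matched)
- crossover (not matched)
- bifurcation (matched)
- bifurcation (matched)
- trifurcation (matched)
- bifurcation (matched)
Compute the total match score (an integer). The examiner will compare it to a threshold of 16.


Weighted minutiae match score:
  trifurcation: matched, +6 (running total 6)
  island: matched, +4 (running total 10)
  trifurcation: matched, +6 (running total 16)
  bridge: not matched, +0
  crossover: not matched, +0
  bifurcation: matched, +2 (running total 18)
  bifurcation: matched, +2 (running total 20)
  trifurcation: matched, +6 (running total 26)
  bifurcation: matched, +2 (running total 28)
Total score = 28
Threshold = 16; verdict = identification

28


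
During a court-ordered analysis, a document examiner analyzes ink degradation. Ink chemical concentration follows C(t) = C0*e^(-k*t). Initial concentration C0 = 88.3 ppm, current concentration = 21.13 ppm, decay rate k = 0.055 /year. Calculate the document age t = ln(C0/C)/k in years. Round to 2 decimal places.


Document age estimation:
C0/C = 88.3 / 21.13 = 4.178893
ln(C0/C) = 1.430046
t = 1.430046 / 0.055 = 26.00 years

26.00


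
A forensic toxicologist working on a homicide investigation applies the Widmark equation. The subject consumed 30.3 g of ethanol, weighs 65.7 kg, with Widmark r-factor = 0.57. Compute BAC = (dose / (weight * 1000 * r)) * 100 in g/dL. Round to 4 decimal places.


Applying the Widmark formula:
BAC = (dose_g / (body_wt * 1000 * r)) * 100
Denominator = 65.7 * 1000 * 0.57 = 37449
BAC = (30.3 / 37449) * 100
BAC = 0.0809 g/dL

0.0809


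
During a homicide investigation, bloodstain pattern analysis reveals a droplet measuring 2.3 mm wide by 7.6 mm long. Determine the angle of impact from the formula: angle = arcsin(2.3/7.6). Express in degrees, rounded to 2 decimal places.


Blood spatter impact angle calculation:
width / length = 2.3 / 7.6 = 0.302632
angle = arcsin(0.302632)
angle = 17.62 degrees

17.62


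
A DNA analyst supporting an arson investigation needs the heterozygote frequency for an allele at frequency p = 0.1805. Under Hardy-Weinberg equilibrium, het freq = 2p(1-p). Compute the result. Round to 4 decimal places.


Hardy-Weinberg heterozygote frequency:
q = 1 - p = 1 - 0.1805 = 0.8195
2pq = 2 * 0.1805 * 0.8195 = 0.2958

0.2958


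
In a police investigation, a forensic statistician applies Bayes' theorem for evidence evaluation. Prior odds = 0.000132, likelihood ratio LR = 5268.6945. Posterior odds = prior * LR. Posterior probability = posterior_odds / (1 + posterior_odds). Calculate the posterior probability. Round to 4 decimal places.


Bayesian evidence evaluation:
Posterior odds = prior_odds * LR = 0.000132 * 5268.6945 = 0.6954677
Posterior probability = posterior_odds / (1 + posterior_odds)
= 0.6954677 / (1 + 0.6954677)
= 0.6954677 / 1.6954677
= 0.4102

0.4102


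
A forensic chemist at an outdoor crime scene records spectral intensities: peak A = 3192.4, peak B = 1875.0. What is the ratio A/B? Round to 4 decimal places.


Spectral peak ratio:
Peak A = 3192.4 counts
Peak B = 1875.0 counts
Ratio = 3192.4 / 1875.0 = 1.7026

1.7026


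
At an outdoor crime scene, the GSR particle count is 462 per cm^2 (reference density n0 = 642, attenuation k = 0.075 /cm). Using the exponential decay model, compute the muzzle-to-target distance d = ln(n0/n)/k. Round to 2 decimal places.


GSR distance calculation:
n0/n = 642 / 462 = 1.38961
ln(n0/n) = 0.329023
d = 0.329023 / 0.075 = 4.39 cm

4.39


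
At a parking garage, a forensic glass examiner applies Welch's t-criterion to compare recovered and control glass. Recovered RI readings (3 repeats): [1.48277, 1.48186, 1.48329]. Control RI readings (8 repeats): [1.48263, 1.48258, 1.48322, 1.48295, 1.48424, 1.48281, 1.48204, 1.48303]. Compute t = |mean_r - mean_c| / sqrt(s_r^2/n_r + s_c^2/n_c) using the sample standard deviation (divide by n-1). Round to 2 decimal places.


Welch's t-criterion for glass RI comparison:
Recovered mean = sum / n_r = 4.44792 / 3 = 1.48264
Control mean = sum / n_c = 11.8635 / 8 = 1.4829375
Recovered sample variance s_r^2 = 5.239e-07
Control sample variance s_c^2 = 4.04164e-07
Welch SE (unpooled) = sqrt(s_r^2/n_r + s_c^2/n_c) = sqrt(1.74633e-07 + 5.05205e-08) = sqrt(2.25153e-07) = 0.000474503
|mean_r - mean_c| = 0.0002975
t = 0.0002975 / 0.000474503 = 0.63

0.63


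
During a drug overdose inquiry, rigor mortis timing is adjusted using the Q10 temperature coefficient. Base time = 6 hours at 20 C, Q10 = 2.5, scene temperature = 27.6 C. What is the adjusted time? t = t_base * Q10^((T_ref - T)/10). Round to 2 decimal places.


Rigor mortis time adjustment:
Exponent = (T_ref - T_actual) / 10 = (20 - 27.6) / 10 = -0.76
Q10 factor = 2.5^-0.76 = 0.49839
t_adjusted = 6 * 0.49839 = 2.99 hours

2.99


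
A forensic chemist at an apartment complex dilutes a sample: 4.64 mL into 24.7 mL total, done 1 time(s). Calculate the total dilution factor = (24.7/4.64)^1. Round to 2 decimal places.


Dilution factor calculation:
Single dilution = V_total / V_sample = 24.7 / 4.64 ≈ 5.323276
Number of dilutions = 1
Total DF = (24.7 / 4.64)^1 (full precision, rounded at the end) = 5.32

5.32


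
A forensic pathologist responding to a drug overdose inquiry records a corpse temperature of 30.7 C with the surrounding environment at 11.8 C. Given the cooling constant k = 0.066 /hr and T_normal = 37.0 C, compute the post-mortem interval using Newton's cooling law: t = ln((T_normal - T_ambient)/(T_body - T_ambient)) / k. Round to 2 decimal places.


Using Newton's law of cooling:
t = ln((T_normal - T_ambient) / (T_body - T_ambient)) / k
T_normal - T_ambient = 25.2
T_body - T_ambient = 18.9
Ratio = 1.333333
ln(ratio) = 0.287682
t = 0.287682 / 0.066 = 4.36 hours

4.36


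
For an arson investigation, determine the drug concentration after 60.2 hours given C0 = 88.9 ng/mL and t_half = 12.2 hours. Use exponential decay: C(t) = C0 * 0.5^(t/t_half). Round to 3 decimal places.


Drug concentration decay:
Number of half-lives = t / t_half = 60.2 / 12.2 = 4.934426
Decay factor = 0.5^4.934426 = 0.03270316
C(t) = 88.9 * 0.03270316 = 2.907 ng/mL

2.907


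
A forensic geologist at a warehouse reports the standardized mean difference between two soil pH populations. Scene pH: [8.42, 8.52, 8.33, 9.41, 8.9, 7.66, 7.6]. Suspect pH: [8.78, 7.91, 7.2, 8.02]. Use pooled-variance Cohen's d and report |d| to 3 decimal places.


Pooled-variance Cohen's d for soil pH comparison:
Scene mean = 58.84 / 7 = 8.405714
Suspect mean = 31.91 / 4 = 7.9775
Scene sample variance s_s^2 = 0.412862
Suspect sample variance s_c^2 = 0.418292
Pooled variance = ((n_s-1)*s_s^2 + (n_c-1)*s_c^2) / (n_s + n_c - 2) = 0.414672
Pooled SD = sqrt(0.414672) = 0.64395
Mean difference = 0.428214
|d| = |0.428214| / 0.64395 = 0.665

0.665


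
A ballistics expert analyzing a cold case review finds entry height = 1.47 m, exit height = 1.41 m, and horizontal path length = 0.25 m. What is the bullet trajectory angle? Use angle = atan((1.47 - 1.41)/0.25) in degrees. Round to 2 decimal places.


Bullet trajectory angle:
Height difference = 1.47 - 1.41 = 0.06 m
angle = atan(0.06 / 0.25)
angle = atan(0.24)
angle = 13.50 degrees

13.50


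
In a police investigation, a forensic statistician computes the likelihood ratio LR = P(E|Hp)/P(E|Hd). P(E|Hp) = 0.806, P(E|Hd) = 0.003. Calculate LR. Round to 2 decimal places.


Likelihood ratio calculation:
LR = P(E|Hp) / P(E|Hd)
LR = 0.806 / 0.003
LR = 268.67

268.67


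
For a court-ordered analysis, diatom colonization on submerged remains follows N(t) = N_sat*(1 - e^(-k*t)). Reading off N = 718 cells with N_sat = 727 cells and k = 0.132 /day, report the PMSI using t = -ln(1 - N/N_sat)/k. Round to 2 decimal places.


PMSI from diatom colonization curve:
N / N_sat = 718 / 727 = 0.98762
1 - N/N_sat = 0.01238
ln(1 - N/N_sat) = -4.391673
t = -ln(1 - N/N_sat) / k = -(-4.391673) / 0.132 = 33.27 days

33.27


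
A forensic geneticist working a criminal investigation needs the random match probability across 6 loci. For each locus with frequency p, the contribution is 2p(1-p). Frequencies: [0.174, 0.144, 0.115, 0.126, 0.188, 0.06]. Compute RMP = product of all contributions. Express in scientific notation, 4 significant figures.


Computing RMP for 6 loci:
Locus 1: 2 * 0.174 * 0.826 = 0.287448
Locus 2: 2 * 0.144 * 0.856 = 0.246528
Locus 3: 2 * 0.115 * 0.885 = 0.20355
Locus 4: 2 * 0.126 * 0.874 = 0.220248
Locus 5: 2 * 0.188 * 0.812 = 0.305312
Locus 6: 2 * 0.06 * 0.94 = 0.1128
RMP = 1.094e-04

1.094e-04


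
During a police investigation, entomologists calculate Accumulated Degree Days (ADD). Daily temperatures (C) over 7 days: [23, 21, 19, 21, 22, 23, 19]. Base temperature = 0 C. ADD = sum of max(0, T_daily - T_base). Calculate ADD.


Computing ADD day by day:
Day 1: max(0, 23 - 0) = 23
Day 2: max(0, 21 - 0) = 21
Day 3: max(0, 19 - 0) = 19
Day 4: max(0, 21 - 0) = 21
Day 5: max(0, 22 - 0) = 22
Day 6: max(0, 23 - 0) = 23
Day 7: max(0, 19 - 0) = 19
Total ADD = 148

148


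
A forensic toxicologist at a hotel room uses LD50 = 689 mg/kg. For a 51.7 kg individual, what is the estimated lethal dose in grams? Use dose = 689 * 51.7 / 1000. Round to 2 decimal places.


Lethal dose calculation:
Lethal dose = LD50 * body_weight / 1000
= 689 * 51.7 / 1000
= 35621.3 / 1000
= 35.62 g

35.62


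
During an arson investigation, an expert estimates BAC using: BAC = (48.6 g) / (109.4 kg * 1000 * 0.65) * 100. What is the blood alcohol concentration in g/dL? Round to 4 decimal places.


Applying the Widmark formula:
BAC = (dose_g / (body_wt * 1000 * r)) * 100
Denominator = 109.4 * 1000 * 0.65 = 71110
BAC = (48.6 / 71110) * 100
BAC = 0.0683 g/dL

0.0683


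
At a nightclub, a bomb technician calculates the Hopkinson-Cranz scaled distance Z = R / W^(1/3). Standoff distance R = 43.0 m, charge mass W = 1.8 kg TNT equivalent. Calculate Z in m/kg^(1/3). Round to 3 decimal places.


Scaled distance calculation:
W^(1/3) = 1.8^(1/3) = 1.21644
Z = R / W^(1/3) = 43.0 / 1.21644
Z = 35.349 m/kg^(1/3)

35.349


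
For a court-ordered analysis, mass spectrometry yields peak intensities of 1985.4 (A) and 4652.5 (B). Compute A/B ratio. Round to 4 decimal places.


Spectral peak ratio:
Peak A = 1985.4 counts
Peak B = 4652.5 counts
Ratio = 1985.4 / 4652.5 = 0.4267

0.4267


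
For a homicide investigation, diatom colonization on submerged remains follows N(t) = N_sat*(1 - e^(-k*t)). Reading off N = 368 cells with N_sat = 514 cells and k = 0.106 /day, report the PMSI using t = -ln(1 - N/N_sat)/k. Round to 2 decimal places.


PMSI from diatom colonization curve:
N / N_sat = 368 / 514 = 0.715953
1 - N/N_sat = 0.284047
ln(1 - N/N_sat) = -1.258616
t = -ln(1 - N/N_sat) / k = -(-1.258616) / 0.106 = 11.87 days

11.87


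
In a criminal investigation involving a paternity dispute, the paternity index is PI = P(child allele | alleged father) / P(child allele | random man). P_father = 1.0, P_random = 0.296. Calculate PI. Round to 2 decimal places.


Paternity Index calculation:
PI = P(allele|father) / P(allele|random)
PI = 1.0 / 0.296
PI = 3.38

3.38


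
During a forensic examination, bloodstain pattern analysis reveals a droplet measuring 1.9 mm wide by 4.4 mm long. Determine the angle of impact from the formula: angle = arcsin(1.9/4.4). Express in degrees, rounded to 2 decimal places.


Blood spatter impact angle calculation:
width / length = 1.9 / 4.4 = 0.431818
angle = arcsin(0.431818)
angle = 25.58 degrees

25.58


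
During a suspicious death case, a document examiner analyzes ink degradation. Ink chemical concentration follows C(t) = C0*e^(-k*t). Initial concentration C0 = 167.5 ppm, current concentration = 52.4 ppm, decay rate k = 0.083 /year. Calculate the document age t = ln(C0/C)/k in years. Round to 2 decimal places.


Document age estimation:
C0/C = 167.5 / 52.4 = 3.196565
ln(C0/C) = 1.162077
t = 1.162077 / 0.083 = 14.00 years

14.00


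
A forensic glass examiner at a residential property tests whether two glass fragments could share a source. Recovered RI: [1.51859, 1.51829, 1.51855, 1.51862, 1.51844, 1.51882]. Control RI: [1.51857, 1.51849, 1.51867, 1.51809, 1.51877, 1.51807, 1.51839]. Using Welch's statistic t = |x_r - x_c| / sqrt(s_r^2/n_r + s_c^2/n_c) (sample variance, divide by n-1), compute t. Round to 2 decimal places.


Welch's t-criterion for glass RI comparison:
Recovered mean = sum / n_r = 9.11131 / 6 = 1.5185517
Control mean = sum / n_c = 10.62905 / 7 = 1.5184357
Recovered sample variance s_r^2 = 3.18167e-08
Control sample variance s_c^2 = 7.38286e-08
Welch SE (unpooled) = sqrt(s_r^2/n_r + s_c^2/n_c) = sqrt(5.30278e-09 + 1.05469e-08) = sqrt(1.58497e-08) = 0.000125896
|mean_r - mean_c| = 0.000115952
t = 0.000115952 / 0.000125896 = 0.92

0.92


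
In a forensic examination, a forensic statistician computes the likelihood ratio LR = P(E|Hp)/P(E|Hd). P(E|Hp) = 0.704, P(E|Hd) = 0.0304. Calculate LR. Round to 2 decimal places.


Likelihood ratio calculation:
LR = P(E|Hp) / P(E|Hd)
LR = 0.704 / 0.0304
LR = 23.16

23.16


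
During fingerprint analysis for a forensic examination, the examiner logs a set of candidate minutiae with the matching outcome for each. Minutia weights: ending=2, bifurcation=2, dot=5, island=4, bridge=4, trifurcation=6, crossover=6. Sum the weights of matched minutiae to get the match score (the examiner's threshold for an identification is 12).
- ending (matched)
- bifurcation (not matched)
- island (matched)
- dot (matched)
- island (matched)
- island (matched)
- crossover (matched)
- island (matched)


Weighted minutiae match score:
  ending: matched, +2 (running total 2)
  bifurcation: not matched, +0
  island: matched, +4 (running total 6)
  dot: matched, +5 (running total 11)
  island: matched, +4 (running total 15)
  island: matched, +4 (running total 19)
  crossover: matched, +6 (running total 25)
  island: matched, +4 (running total 29)
Total score = 29
Threshold = 12; verdict = identification

29


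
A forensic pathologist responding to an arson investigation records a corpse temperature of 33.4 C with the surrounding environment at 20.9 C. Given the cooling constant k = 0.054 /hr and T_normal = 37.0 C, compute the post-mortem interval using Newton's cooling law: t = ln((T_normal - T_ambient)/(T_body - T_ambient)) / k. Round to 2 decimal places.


Using Newton's law of cooling:
t = ln((T_normal - T_ambient) / (T_body - T_ambient)) / k
T_normal - T_ambient = 16.1
T_body - T_ambient = 12.5
Ratio = 1.288
ln(ratio) = 0.253091
t = 0.253091 / 0.054 = 4.69 hours

4.69


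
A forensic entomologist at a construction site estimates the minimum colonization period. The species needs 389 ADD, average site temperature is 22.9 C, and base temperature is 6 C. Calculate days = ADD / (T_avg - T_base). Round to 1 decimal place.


Insect development time:
Effective temperature = avg_temp - T_base = 22.9 - 6 = 16.9 C
Days = ADD / effective_temp = 389 / 16.9 = 23.0 days

23.0


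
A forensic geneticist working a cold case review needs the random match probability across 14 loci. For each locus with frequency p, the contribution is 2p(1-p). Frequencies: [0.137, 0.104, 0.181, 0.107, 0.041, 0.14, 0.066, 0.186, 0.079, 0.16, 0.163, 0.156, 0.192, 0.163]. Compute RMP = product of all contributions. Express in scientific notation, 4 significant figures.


Computing RMP for 14 loci:
Locus 1: 2 * 0.137 * 0.863 = 0.236462
Locus 2: 2 * 0.104 * 0.896 = 0.186368
Locus 3: 2 * 0.181 * 0.819 = 0.296478
Locus 4: 2 * 0.107 * 0.893 = 0.191102
Locus 5: 2 * 0.041 * 0.959 = 0.078638
Locus 6: 2 * 0.14 * 0.86 = 0.2408
Locus 7: 2 * 0.066 * 0.934 = 0.123288
Locus 8: 2 * 0.186 * 0.814 = 0.302808
Locus 9: 2 * 0.079 * 0.921 = 0.145518
Locus 10: 2 * 0.16 * 0.84 = 0.2688
Locus 11: 2 * 0.163 * 0.837 = 0.272862
Locus 12: 2 * 0.156 * 0.844 = 0.263328
Locus 13: 2 * 0.192 * 0.808 = 0.310272
Locus 14: 2 * 0.163 * 0.837 = 0.272862
RMP = 4.200e-10

4.200e-10


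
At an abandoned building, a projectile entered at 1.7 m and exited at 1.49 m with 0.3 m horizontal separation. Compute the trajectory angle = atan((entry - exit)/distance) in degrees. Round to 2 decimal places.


Bullet trajectory angle:
Height difference = 1.7 - 1.49 = 0.21 m
angle = atan(0.21 / 0.3)
angle = atan(0.7)
angle = 34.99 degrees

34.99


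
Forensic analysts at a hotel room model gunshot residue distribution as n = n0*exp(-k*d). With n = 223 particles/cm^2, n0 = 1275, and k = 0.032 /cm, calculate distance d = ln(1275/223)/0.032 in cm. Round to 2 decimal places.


GSR distance calculation:
n0/n = 1275 / 223 = 5.717489
ln(n0/n) = 1.74353
d = 1.74353 / 0.032 = 54.49 cm

54.49


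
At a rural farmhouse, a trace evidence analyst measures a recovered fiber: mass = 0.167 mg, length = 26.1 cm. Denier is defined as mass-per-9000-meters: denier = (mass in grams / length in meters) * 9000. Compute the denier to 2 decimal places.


Denier calculation:
Mass in grams = 0.167 mg / 1000 = 0.000167 g
Length in meters = 26.1 cm / 100 = 0.261 m
Linear density = mass / length = 0.000167 / 0.261 = 0.00063985 g/m
Denier = (g/m) * 9000 = 0.00063985 * 9000 = 5.76

5.76


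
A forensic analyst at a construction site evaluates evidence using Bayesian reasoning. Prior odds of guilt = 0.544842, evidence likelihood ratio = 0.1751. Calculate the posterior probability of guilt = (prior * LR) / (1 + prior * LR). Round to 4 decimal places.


Bayesian evidence evaluation:
Posterior odds = prior_odds * LR = 0.544842 * 0.1751 = 0.09540183
Posterior probability = posterior_odds / (1 + posterior_odds)
= 0.09540183 / (1 + 0.09540183)
= 0.09540183 / 1.09540183
= 0.0871

0.0871


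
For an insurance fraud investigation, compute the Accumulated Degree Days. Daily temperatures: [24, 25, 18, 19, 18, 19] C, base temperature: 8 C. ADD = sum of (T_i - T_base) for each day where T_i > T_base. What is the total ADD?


Computing ADD day by day:
Day 1: max(0, 24 - 8) = 16
Day 2: max(0, 25 - 8) = 17
Day 3: max(0, 18 - 8) = 10
Day 4: max(0, 19 - 8) = 11
Day 5: max(0, 18 - 8) = 10
Day 6: max(0, 19 - 8) = 11
Total ADD = 75

75


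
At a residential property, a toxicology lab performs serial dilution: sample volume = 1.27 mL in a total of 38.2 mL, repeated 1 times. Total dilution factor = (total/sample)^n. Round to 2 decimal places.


Dilution factor calculation:
Single dilution = V_total / V_sample = 38.2 / 1.27 ≈ 30.07874
Number of dilutions = 1
Total DF = (38.2 / 1.27)^1 (full precision, rounded at the end) = 30.08

30.08


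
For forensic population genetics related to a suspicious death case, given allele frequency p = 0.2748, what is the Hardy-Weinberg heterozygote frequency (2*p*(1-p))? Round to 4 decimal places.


Hardy-Weinberg heterozygote frequency:
q = 1 - p = 1 - 0.2748 = 0.7252
2pq = 2 * 0.2748 * 0.7252 = 0.3986

0.3986


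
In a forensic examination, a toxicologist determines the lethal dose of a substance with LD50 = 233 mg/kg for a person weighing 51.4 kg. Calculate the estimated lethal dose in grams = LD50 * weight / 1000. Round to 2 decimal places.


Lethal dose calculation:
Lethal dose = LD50 * body_weight / 1000
= 233 * 51.4 / 1000
= 11976.2 / 1000
= 11.98 g

11.98


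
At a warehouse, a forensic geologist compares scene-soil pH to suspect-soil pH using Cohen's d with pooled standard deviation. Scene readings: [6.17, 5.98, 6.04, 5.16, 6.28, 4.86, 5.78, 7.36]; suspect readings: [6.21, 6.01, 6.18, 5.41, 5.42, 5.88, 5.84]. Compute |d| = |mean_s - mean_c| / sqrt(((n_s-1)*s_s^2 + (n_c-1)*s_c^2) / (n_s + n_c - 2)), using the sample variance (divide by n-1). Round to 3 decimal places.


Pooled-variance Cohen's d for soil pH comparison:
Scene mean = 47.63 / 8 = 5.95375
Suspect mean = 40.95 / 7 = 5.85
Scene sample variance s_s^2 = 0.57077
Suspect sample variance s_c^2 = 0.107267
Pooled variance = ((n_s-1)*s_s^2 + (n_c-1)*s_c^2) / (n_s + n_c - 2) = 0.356845
Pooled SD = sqrt(0.356845) = 0.597365
Mean difference = 0.10375
|d| = |0.10375| / 0.597365 = 0.174

0.174


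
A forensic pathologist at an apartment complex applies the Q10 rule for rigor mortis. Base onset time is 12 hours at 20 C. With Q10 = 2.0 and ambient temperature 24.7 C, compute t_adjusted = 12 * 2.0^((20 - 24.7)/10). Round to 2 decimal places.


Rigor mortis time adjustment:
Exponent = (T_ref - T_actual) / 10 = (20 - 24.7) / 10 = -0.47
Q10 factor = 2.0^-0.47 = 0.72196
t_adjusted = 12 * 0.72196 = 8.66 hours

8.66


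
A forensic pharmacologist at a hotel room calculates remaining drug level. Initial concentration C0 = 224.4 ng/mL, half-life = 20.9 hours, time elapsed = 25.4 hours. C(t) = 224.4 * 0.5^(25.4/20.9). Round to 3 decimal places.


Drug concentration decay:
Number of half-lives = t / t_half = 25.4 / 20.9 = 1.215311
Decay factor = 0.5^1.215311 = 0.43068023
C(t) = 224.4 * 0.43068023 = 96.645 ng/mL

96.645


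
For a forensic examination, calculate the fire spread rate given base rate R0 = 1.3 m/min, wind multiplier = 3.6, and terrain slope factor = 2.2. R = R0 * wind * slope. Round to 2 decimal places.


Fire spread rate calculation:
R = R0 * wind_factor * slope_factor
= 1.3 * 3.6 * 2.2
= 4.68 * 2.2
= 10.30 m/min

10.30


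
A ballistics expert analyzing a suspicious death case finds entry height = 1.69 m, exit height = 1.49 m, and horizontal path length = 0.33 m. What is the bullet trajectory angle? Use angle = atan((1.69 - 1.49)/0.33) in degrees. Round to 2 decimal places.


Bullet trajectory angle:
Height difference = 1.69 - 1.49 = 0.2 m
angle = atan(0.2 / 0.33)
angle = atan(0.606061)
angle = 31.22 degrees

31.22


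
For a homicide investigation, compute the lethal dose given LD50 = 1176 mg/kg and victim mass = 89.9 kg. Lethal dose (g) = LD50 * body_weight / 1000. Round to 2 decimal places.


Lethal dose calculation:
Lethal dose = LD50 * body_weight / 1000
= 1176 * 89.9 / 1000
= 105722.4 / 1000
= 105.72 g

105.72


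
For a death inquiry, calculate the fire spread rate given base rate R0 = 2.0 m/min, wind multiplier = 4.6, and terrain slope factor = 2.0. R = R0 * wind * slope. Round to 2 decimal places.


Fire spread rate calculation:
R = R0 * wind_factor * slope_factor
= 2.0 * 4.6 * 2.0
= 9.2 * 2.0
= 18.40 m/min

18.40


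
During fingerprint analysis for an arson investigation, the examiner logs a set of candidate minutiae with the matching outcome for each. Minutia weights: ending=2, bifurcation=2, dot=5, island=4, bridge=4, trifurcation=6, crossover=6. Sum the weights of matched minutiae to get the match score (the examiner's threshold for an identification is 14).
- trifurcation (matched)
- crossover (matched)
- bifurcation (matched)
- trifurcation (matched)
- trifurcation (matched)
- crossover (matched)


Weighted minutiae match score:
  trifurcation: matched, +6 (running total 6)
  crossover: matched, +6 (running total 12)
  bifurcation: matched, +2 (running total 14)
  trifurcation: matched, +6 (running total 20)
  trifurcation: matched, +6 (running total 26)
  crossover: matched, +6 (running total 32)
Total score = 32
Threshold = 14; verdict = identification

32


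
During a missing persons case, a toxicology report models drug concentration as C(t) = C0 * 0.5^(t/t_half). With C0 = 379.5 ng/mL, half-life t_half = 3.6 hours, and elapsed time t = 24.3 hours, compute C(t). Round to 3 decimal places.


Drug concentration decay:
Number of half-lives = t / t_half = 24.3 / 3.6 = 6.75
Decay factor = 0.5^6.75 = 0.00929068
C(t) = 379.5 * 0.00929068 = 3.526 ng/mL

3.526


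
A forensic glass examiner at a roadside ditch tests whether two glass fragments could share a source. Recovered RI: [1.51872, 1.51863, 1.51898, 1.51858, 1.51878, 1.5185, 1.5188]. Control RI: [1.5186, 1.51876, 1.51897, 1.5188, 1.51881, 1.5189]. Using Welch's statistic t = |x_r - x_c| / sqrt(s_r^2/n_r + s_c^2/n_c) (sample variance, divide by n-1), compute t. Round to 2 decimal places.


Welch's t-criterion for glass RI comparison:
Recovered mean = sum / n_r = 10.63099 / 7 = 1.5187129
Control mean = sum / n_c = 9.11284 / 6 = 1.5188067
Recovered sample variance s_r^2 = 2.55571e-08
Control sample variance s_c^2 = 1.60667e-08
Welch SE (unpooled) = sqrt(s_r^2/n_r + s_c^2/n_c) = sqrt(3.65102e-09 + 2.67778e-09) = sqrt(6.3288e-09) = 7.95538e-05
|mean_r - mean_c| = 9.38095e-05
t = 9.38095e-05 / 7.95538e-05 = 1.18

1.18


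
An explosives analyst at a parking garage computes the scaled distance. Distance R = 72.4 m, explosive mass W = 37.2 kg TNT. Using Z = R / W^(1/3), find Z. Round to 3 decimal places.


Scaled distance calculation:
W^(1/3) = 37.2^(1/3) = 3.338215
Z = R / W^(1/3) = 72.4 / 3.338215
Z = 21.688 m/kg^(1/3)

21.688


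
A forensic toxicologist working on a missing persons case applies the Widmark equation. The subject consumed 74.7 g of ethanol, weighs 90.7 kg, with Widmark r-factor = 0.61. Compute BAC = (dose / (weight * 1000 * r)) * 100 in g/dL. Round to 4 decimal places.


Applying the Widmark formula:
BAC = (dose_g / (body_wt * 1000 * r)) * 100
Denominator = 90.7 * 1000 * 0.61 = 55327
BAC = (74.7 / 55327) * 100
BAC = 0.1350 g/dL

0.1350


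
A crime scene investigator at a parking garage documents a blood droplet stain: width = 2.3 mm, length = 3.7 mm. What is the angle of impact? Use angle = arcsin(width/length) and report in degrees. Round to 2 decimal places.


Blood spatter impact angle calculation:
width / length = 2.3 / 3.7 = 0.621622
angle = arcsin(0.621622)
angle = 38.43 degrees

38.43
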